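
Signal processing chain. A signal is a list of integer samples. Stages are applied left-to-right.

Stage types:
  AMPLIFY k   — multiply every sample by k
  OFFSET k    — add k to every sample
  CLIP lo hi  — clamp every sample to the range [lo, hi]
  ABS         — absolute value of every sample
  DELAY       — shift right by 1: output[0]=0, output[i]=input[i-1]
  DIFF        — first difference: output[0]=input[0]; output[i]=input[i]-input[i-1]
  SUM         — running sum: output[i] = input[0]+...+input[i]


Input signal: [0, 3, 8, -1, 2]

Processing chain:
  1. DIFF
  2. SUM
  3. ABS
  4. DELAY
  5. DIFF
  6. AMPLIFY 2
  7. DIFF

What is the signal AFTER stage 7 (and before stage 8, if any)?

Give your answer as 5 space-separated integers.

Input: [0, 3, 8, -1, 2]
Stage 1 (DIFF): s[0]=0, 3-0=3, 8-3=5, -1-8=-9, 2--1=3 -> [0, 3, 5, -9, 3]
Stage 2 (SUM): sum[0..0]=0, sum[0..1]=3, sum[0..2]=8, sum[0..3]=-1, sum[0..4]=2 -> [0, 3, 8, -1, 2]
Stage 3 (ABS): |0|=0, |3|=3, |8|=8, |-1|=1, |2|=2 -> [0, 3, 8, 1, 2]
Stage 4 (DELAY): [0, 0, 3, 8, 1] = [0, 0, 3, 8, 1] -> [0, 0, 3, 8, 1]
Stage 5 (DIFF): s[0]=0, 0-0=0, 3-0=3, 8-3=5, 1-8=-7 -> [0, 0, 3, 5, -7]
Stage 6 (AMPLIFY 2): 0*2=0, 0*2=0, 3*2=6, 5*2=10, -7*2=-14 -> [0, 0, 6, 10, -14]
Stage 7 (DIFF): s[0]=0, 0-0=0, 6-0=6, 10-6=4, -14-10=-24 -> [0, 0, 6, 4, -24]

Answer: 0 0 6 4 -24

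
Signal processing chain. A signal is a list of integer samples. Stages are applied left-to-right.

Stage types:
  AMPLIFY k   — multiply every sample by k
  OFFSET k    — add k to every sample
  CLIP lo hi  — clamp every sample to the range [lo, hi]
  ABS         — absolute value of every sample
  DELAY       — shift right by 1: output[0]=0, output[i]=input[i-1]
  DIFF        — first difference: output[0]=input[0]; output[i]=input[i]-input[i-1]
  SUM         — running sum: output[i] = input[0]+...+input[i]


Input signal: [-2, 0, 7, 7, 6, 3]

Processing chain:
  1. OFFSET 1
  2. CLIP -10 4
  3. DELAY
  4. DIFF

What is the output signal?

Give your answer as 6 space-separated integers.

Input: [-2, 0, 7, 7, 6, 3]
Stage 1 (OFFSET 1): -2+1=-1, 0+1=1, 7+1=8, 7+1=8, 6+1=7, 3+1=4 -> [-1, 1, 8, 8, 7, 4]
Stage 2 (CLIP -10 4): clip(-1,-10,4)=-1, clip(1,-10,4)=1, clip(8,-10,4)=4, clip(8,-10,4)=4, clip(7,-10,4)=4, clip(4,-10,4)=4 -> [-1, 1, 4, 4, 4, 4]
Stage 3 (DELAY): [0, -1, 1, 4, 4, 4] = [0, -1, 1, 4, 4, 4] -> [0, -1, 1, 4, 4, 4]
Stage 4 (DIFF): s[0]=0, -1-0=-1, 1--1=2, 4-1=3, 4-4=0, 4-4=0 -> [0, -1, 2, 3, 0, 0]

Answer: 0 -1 2 3 0 0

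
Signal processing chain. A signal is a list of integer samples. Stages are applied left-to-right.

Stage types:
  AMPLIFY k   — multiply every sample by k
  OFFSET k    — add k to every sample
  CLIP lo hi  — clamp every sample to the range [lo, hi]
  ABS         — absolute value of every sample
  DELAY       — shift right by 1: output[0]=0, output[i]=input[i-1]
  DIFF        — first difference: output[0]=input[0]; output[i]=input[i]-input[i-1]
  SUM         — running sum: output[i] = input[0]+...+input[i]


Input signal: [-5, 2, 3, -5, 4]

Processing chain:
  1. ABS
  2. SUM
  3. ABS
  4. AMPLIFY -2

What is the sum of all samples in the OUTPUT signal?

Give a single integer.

Input: [-5, 2, 3, -5, 4]
Stage 1 (ABS): |-5|=5, |2|=2, |3|=3, |-5|=5, |4|=4 -> [5, 2, 3, 5, 4]
Stage 2 (SUM): sum[0..0]=5, sum[0..1]=7, sum[0..2]=10, sum[0..3]=15, sum[0..4]=19 -> [5, 7, 10, 15, 19]
Stage 3 (ABS): |5|=5, |7|=7, |10|=10, |15|=15, |19|=19 -> [5, 7, 10, 15, 19]
Stage 4 (AMPLIFY -2): 5*-2=-10, 7*-2=-14, 10*-2=-20, 15*-2=-30, 19*-2=-38 -> [-10, -14, -20, -30, -38]
Output sum: -112

Answer: -112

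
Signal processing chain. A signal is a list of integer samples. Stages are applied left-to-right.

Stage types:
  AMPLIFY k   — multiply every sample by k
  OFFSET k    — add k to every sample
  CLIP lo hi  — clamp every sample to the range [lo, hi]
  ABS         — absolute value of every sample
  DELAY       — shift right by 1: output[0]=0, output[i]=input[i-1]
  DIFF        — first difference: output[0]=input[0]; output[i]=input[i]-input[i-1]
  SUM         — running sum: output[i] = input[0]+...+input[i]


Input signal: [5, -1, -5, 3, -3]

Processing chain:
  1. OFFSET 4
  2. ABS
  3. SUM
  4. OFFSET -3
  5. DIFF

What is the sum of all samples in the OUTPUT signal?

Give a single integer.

Answer: 18

Derivation:
Input: [5, -1, -5, 3, -3]
Stage 1 (OFFSET 4): 5+4=9, -1+4=3, -5+4=-1, 3+4=7, -3+4=1 -> [9, 3, -1, 7, 1]
Stage 2 (ABS): |9|=9, |3|=3, |-1|=1, |7|=7, |1|=1 -> [9, 3, 1, 7, 1]
Stage 3 (SUM): sum[0..0]=9, sum[0..1]=12, sum[0..2]=13, sum[0..3]=20, sum[0..4]=21 -> [9, 12, 13, 20, 21]
Stage 4 (OFFSET -3): 9+-3=6, 12+-3=9, 13+-3=10, 20+-3=17, 21+-3=18 -> [6, 9, 10, 17, 18]
Stage 5 (DIFF): s[0]=6, 9-6=3, 10-9=1, 17-10=7, 18-17=1 -> [6, 3, 1, 7, 1]
Output sum: 18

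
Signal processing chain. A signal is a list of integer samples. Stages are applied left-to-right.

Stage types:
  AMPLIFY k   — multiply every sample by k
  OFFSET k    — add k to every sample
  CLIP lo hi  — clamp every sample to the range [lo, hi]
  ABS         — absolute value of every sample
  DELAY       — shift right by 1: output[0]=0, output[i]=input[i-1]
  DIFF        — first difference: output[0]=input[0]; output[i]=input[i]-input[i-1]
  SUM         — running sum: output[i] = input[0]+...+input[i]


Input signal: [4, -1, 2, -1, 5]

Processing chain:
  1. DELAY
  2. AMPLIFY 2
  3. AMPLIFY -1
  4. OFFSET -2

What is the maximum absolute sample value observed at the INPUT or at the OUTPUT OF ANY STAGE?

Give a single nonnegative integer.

Answer: 10

Derivation:
Input: [4, -1, 2, -1, 5] (max |s|=5)
Stage 1 (DELAY): [0, 4, -1, 2, -1] = [0, 4, -1, 2, -1] -> [0, 4, -1, 2, -1] (max |s|=4)
Stage 2 (AMPLIFY 2): 0*2=0, 4*2=8, -1*2=-2, 2*2=4, -1*2=-2 -> [0, 8, -2, 4, -2] (max |s|=8)
Stage 3 (AMPLIFY -1): 0*-1=0, 8*-1=-8, -2*-1=2, 4*-1=-4, -2*-1=2 -> [0, -8, 2, -4, 2] (max |s|=8)
Stage 4 (OFFSET -2): 0+-2=-2, -8+-2=-10, 2+-2=0, -4+-2=-6, 2+-2=0 -> [-2, -10, 0, -6, 0] (max |s|=10)
Overall max amplitude: 10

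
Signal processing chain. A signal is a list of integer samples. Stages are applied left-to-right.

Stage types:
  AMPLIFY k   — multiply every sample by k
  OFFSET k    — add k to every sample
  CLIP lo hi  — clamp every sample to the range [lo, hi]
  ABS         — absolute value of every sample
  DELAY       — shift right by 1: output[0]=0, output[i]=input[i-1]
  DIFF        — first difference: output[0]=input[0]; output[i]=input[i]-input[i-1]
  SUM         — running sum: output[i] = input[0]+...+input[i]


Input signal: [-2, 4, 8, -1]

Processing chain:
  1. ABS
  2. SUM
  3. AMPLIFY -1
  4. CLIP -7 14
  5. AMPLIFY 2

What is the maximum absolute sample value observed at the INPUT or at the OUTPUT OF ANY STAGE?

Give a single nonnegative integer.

Input: [-2, 4, 8, -1] (max |s|=8)
Stage 1 (ABS): |-2|=2, |4|=4, |8|=8, |-1|=1 -> [2, 4, 8, 1] (max |s|=8)
Stage 2 (SUM): sum[0..0]=2, sum[0..1]=6, sum[0..2]=14, sum[0..3]=15 -> [2, 6, 14, 15] (max |s|=15)
Stage 3 (AMPLIFY -1): 2*-1=-2, 6*-1=-6, 14*-1=-14, 15*-1=-15 -> [-2, -6, -14, -15] (max |s|=15)
Stage 4 (CLIP -7 14): clip(-2,-7,14)=-2, clip(-6,-7,14)=-6, clip(-14,-7,14)=-7, clip(-15,-7,14)=-7 -> [-2, -6, -7, -7] (max |s|=7)
Stage 5 (AMPLIFY 2): -2*2=-4, -6*2=-12, -7*2=-14, -7*2=-14 -> [-4, -12, -14, -14] (max |s|=14)
Overall max amplitude: 15

Answer: 15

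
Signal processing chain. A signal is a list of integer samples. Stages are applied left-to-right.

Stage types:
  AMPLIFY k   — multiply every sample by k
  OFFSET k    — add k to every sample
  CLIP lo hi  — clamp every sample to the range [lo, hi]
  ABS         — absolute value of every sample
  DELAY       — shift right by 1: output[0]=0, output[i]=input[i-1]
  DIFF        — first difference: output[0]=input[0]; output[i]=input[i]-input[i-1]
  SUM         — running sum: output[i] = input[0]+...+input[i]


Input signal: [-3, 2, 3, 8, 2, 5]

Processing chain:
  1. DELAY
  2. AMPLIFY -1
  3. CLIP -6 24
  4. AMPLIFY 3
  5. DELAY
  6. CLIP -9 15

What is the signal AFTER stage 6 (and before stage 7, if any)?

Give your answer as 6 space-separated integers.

Answer: 0 0 9 -6 -9 -9

Derivation:
Input: [-3, 2, 3, 8, 2, 5]
Stage 1 (DELAY): [0, -3, 2, 3, 8, 2] = [0, -3, 2, 3, 8, 2] -> [0, -3, 2, 3, 8, 2]
Stage 2 (AMPLIFY -1): 0*-1=0, -3*-1=3, 2*-1=-2, 3*-1=-3, 8*-1=-8, 2*-1=-2 -> [0, 3, -2, -3, -8, -2]
Stage 3 (CLIP -6 24): clip(0,-6,24)=0, clip(3,-6,24)=3, clip(-2,-6,24)=-2, clip(-3,-6,24)=-3, clip(-8,-6,24)=-6, clip(-2,-6,24)=-2 -> [0, 3, -2, -3, -6, -2]
Stage 4 (AMPLIFY 3): 0*3=0, 3*3=9, -2*3=-6, -3*3=-9, -6*3=-18, -2*3=-6 -> [0, 9, -6, -9, -18, -6]
Stage 5 (DELAY): [0, 0, 9, -6, -9, -18] = [0, 0, 9, -6, -9, -18] -> [0, 0, 9, -6, -9, -18]
Stage 6 (CLIP -9 15): clip(0,-9,15)=0, clip(0,-9,15)=0, clip(9,-9,15)=9, clip(-6,-9,15)=-6, clip(-9,-9,15)=-9, clip(-18,-9,15)=-9 -> [0, 0, 9, -6, -9, -9]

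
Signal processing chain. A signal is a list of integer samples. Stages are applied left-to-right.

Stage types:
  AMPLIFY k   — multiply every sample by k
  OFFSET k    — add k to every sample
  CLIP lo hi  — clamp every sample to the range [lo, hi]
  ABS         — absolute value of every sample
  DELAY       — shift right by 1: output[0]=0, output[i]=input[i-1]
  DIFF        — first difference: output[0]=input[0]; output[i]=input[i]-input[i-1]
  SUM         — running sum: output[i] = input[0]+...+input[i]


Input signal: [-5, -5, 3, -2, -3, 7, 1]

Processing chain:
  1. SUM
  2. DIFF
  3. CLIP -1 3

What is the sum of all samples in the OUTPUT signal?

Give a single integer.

Input: [-5, -5, 3, -2, -3, 7, 1]
Stage 1 (SUM): sum[0..0]=-5, sum[0..1]=-10, sum[0..2]=-7, sum[0..3]=-9, sum[0..4]=-12, sum[0..5]=-5, sum[0..6]=-4 -> [-5, -10, -7, -9, -12, -5, -4]
Stage 2 (DIFF): s[0]=-5, -10--5=-5, -7--10=3, -9--7=-2, -12--9=-3, -5--12=7, -4--5=1 -> [-5, -5, 3, -2, -3, 7, 1]
Stage 3 (CLIP -1 3): clip(-5,-1,3)=-1, clip(-5,-1,3)=-1, clip(3,-1,3)=3, clip(-2,-1,3)=-1, clip(-3,-1,3)=-1, clip(7,-1,3)=3, clip(1,-1,3)=1 -> [-1, -1, 3, -1, -1, 3, 1]
Output sum: 3

Answer: 3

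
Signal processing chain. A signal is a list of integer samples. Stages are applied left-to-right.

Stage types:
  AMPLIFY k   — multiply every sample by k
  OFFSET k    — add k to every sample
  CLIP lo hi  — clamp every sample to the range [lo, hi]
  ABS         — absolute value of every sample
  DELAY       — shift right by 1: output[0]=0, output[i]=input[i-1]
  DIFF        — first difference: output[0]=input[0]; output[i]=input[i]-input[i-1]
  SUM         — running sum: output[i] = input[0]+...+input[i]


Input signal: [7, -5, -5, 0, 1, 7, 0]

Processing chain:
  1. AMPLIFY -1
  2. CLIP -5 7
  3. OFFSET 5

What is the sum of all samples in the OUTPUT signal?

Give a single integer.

Input: [7, -5, -5, 0, 1, 7, 0]
Stage 1 (AMPLIFY -1): 7*-1=-7, -5*-1=5, -5*-1=5, 0*-1=0, 1*-1=-1, 7*-1=-7, 0*-1=0 -> [-7, 5, 5, 0, -1, -7, 0]
Stage 2 (CLIP -5 7): clip(-7,-5,7)=-5, clip(5,-5,7)=5, clip(5,-5,7)=5, clip(0,-5,7)=0, clip(-1,-5,7)=-1, clip(-7,-5,7)=-5, clip(0,-5,7)=0 -> [-5, 5, 5, 0, -1, -5, 0]
Stage 3 (OFFSET 5): -5+5=0, 5+5=10, 5+5=10, 0+5=5, -1+5=4, -5+5=0, 0+5=5 -> [0, 10, 10, 5, 4, 0, 5]
Output sum: 34

Answer: 34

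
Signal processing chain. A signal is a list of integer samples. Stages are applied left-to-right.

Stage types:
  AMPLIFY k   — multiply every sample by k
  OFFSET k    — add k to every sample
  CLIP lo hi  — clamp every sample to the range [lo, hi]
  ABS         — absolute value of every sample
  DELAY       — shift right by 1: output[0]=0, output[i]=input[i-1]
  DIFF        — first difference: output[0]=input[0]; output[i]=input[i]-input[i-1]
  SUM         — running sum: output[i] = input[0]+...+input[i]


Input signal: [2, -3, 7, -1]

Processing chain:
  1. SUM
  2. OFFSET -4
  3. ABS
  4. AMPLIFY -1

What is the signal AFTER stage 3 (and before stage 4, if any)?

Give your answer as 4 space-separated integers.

Input: [2, -3, 7, -1]
Stage 1 (SUM): sum[0..0]=2, sum[0..1]=-1, sum[0..2]=6, sum[0..3]=5 -> [2, -1, 6, 5]
Stage 2 (OFFSET -4): 2+-4=-2, -1+-4=-5, 6+-4=2, 5+-4=1 -> [-2, -5, 2, 1]
Stage 3 (ABS): |-2|=2, |-5|=5, |2|=2, |1|=1 -> [2, 5, 2, 1]

Answer: 2 5 2 1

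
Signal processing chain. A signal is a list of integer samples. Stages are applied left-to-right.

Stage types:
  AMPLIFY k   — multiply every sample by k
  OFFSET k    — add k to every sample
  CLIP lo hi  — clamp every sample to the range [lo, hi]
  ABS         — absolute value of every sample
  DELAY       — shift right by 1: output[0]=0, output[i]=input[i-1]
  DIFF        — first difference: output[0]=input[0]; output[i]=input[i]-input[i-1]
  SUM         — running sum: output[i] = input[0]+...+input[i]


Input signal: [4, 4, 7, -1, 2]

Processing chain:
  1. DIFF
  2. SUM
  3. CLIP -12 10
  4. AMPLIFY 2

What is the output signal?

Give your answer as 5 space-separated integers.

Input: [4, 4, 7, -1, 2]
Stage 1 (DIFF): s[0]=4, 4-4=0, 7-4=3, -1-7=-8, 2--1=3 -> [4, 0, 3, -8, 3]
Stage 2 (SUM): sum[0..0]=4, sum[0..1]=4, sum[0..2]=7, sum[0..3]=-1, sum[0..4]=2 -> [4, 4, 7, -1, 2]
Stage 3 (CLIP -12 10): clip(4,-12,10)=4, clip(4,-12,10)=4, clip(7,-12,10)=7, clip(-1,-12,10)=-1, clip(2,-12,10)=2 -> [4, 4, 7, -1, 2]
Stage 4 (AMPLIFY 2): 4*2=8, 4*2=8, 7*2=14, -1*2=-2, 2*2=4 -> [8, 8, 14, -2, 4]

Answer: 8 8 14 -2 4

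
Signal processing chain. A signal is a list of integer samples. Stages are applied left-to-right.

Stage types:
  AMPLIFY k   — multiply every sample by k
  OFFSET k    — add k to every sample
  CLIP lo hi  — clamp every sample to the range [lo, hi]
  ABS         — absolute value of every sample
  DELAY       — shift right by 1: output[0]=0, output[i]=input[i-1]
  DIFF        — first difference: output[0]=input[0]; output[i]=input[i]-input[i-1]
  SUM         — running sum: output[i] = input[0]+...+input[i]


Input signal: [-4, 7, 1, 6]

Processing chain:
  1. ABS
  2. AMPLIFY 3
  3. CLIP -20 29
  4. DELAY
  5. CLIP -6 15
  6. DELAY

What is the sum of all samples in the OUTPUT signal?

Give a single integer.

Answer: 27

Derivation:
Input: [-4, 7, 1, 6]
Stage 1 (ABS): |-4|=4, |7|=7, |1|=1, |6|=6 -> [4, 7, 1, 6]
Stage 2 (AMPLIFY 3): 4*3=12, 7*3=21, 1*3=3, 6*3=18 -> [12, 21, 3, 18]
Stage 3 (CLIP -20 29): clip(12,-20,29)=12, clip(21,-20,29)=21, clip(3,-20,29)=3, clip(18,-20,29)=18 -> [12, 21, 3, 18]
Stage 4 (DELAY): [0, 12, 21, 3] = [0, 12, 21, 3] -> [0, 12, 21, 3]
Stage 5 (CLIP -6 15): clip(0,-6,15)=0, clip(12,-6,15)=12, clip(21,-6,15)=15, clip(3,-6,15)=3 -> [0, 12, 15, 3]
Stage 6 (DELAY): [0, 0, 12, 15] = [0, 0, 12, 15] -> [0, 0, 12, 15]
Output sum: 27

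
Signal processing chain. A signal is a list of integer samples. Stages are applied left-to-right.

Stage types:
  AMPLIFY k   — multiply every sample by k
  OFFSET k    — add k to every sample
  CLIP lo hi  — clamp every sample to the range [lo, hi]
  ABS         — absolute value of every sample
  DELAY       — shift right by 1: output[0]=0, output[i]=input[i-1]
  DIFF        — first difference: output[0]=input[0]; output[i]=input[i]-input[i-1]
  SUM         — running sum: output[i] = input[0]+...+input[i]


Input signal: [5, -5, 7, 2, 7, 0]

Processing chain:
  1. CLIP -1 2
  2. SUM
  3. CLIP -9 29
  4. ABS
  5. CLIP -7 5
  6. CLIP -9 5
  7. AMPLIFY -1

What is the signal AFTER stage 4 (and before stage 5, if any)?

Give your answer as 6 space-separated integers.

Input: [5, -5, 7, 2, 7, 0]
Stage 1 (CLIP -1 2): clip(5,-1,2)=2, clip(-5,-1,2)=-1, clip(7,-1,2)=2, clip(2,-1,2)=2, clip(7,-1,2)=2, clip(0,-1,2)=0 -> [2, -1, 2, 2, 2, 0]
Stage 2 (SUM): sum[0..0]=2, sum[0..1]=1, sum[0..2]=3, sum[0..3]=5, sum[0..4]=7, sum[0..5]=7 -> [2, 1, 3, 5, 7, 7]
Stage 3 (CLIP -9 29): clip(2,-9,29)=2, clip(1,-9,29)=1, clip(3,-9,29)=3, clip(5,-9,29)=5, clip(7,-9,29)=7, clip(7,-9,29)=7 -> [2, 1, 3, 5, 7, 7]
Stage 4 (ABS): |2|=2, |1|=1, |3|=3, |5|=5, |7|=7, |7|=7 -> [2, 1, 3, 5, 7, 7]

Answer: 2 1 3 5 7 7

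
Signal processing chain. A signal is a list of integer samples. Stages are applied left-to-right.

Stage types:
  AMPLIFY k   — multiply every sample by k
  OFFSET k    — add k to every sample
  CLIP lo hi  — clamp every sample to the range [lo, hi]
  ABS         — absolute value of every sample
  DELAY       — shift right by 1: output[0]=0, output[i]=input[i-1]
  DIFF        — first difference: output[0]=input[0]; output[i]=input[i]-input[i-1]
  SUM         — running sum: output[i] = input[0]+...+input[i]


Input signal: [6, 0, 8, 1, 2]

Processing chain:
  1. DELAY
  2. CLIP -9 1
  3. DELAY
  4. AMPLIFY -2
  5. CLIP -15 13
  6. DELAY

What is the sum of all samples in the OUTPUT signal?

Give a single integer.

Input: [6, 0, 8, 1, 2]
Stage 1 (DELAY): [0, 6, 0, 8, 1] = [0, 6, 0, 8, 1] -> [0, 6, 0, 8, 1]
Stage 2 (CLIP -9 1): clip(0,-9,1)=0, clip(6,-9,1)=1, clip(0,-9,1)=0, clip(8,-9,1)=1, clip(1,-9,1)=1 -> [0, 1, 0, 1, 1]
Stage 3 (DELAY): [0, 0, 1, 0, 1] = [0, 0, 1, 0, 1] -> [0, 0, 1, 0, 1]
Stage 4 (AMPLIFY -2): 0*-2=0, 0*-2=0, 1*-2=-2, 0*-2=0, 1*-2=-2 -> [0, 0, -2, 0, -2]
Stage 5 (CLIP -15 13): clip(0,-15,13)=0, clip(0,-15,13)=0, clip(-2,-15,13)=-2, clip(0,-15,13)=0, clip(-2,-15,13)=-2 -> [0, 0, -2, 0, -2]
Stage 6 (DELAY): [0, 0, 0, -2, 0] = [0, 0, 0, -2, 0] -> [0, 0, 0, -2, 0]
Output sum: -2

Answer: -2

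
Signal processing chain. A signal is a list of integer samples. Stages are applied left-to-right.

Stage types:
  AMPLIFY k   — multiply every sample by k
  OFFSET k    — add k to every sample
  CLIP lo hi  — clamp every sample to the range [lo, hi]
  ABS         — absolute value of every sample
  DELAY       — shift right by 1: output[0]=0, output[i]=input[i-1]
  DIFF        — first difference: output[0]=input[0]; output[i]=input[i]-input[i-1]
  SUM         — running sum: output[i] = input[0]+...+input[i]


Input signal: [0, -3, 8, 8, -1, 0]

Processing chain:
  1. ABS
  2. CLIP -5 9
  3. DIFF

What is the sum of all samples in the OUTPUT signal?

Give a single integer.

Answer: 0

Derivation:
Input: [0, -3, 8, 8, -1, 0]
Stage 1 (ABS): |0|=0, |-3|=3, |8|=8, |8|=8, |-1|=1, |0|=0 -> [0, 3, 8, 8, 1, 0]
Stage 2 (CLIP -5 9): clip(0,-5,9)=0, clip(3,-5,9)=3, clip(8,-5,9)=8, clip(8,-5,9)=8, clip(1,-5,9)=1, clip(0,-5,9)=0 -> [0, 3, 8, 8, 1, 0]
Stage 3 (DIFF): s[0]=0, 3-0=3, 8-3=5, 8-8=0, 1-8=-7, 0-1=-1 -> [0, 3, 5, 0, -7, -1]
Output sum: 0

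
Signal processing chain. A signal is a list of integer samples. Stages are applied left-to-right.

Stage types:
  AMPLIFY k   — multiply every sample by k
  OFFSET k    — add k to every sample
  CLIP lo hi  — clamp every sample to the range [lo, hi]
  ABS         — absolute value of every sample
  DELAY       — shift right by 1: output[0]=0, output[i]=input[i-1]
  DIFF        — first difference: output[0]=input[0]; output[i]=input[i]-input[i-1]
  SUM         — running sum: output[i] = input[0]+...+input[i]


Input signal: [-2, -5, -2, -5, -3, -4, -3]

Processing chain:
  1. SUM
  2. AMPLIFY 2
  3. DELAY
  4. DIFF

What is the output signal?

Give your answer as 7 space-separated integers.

Input: [-2, -5, -2, -5, -3, -4, -3]
Stage 1 (SUM): sum[0..0]=-2, sum[0..1]=-7, sum[0..2]=-9, sum[0..3]=-14, sum[0..4]=-17, sum[0..5]=-21, sum[0..6]=-24 -> [-2, -7, -9, -14, -17, -21, -24]
Stage 2 (AMPLIFY 2): -2*2=-4, -7*2=-14, -9*2=-18, -14*2=-28, -17*2=-34, -21*2=-42, -24*2=-48 -> [-4, -14, -18, -28, -34, -42, -48]
Stage 3 (DELAY): [0, -4, -14, -18, -28, -34, -42] = [0, -4, -14, -18, -28, -34, -42] -> [0, -4, -14, -18, -28, -34, -42]
Stage 4 (DIFF): s[0]=0, -4-0=-4, -14--4=-10, -18--14=-4, -28--18=-10, -34--28=-6, -42--34=-8 -> [0, -4, -10, -4, -10, -6, -8]

Answer: 0 -4 -10 -4 -10 -6 -8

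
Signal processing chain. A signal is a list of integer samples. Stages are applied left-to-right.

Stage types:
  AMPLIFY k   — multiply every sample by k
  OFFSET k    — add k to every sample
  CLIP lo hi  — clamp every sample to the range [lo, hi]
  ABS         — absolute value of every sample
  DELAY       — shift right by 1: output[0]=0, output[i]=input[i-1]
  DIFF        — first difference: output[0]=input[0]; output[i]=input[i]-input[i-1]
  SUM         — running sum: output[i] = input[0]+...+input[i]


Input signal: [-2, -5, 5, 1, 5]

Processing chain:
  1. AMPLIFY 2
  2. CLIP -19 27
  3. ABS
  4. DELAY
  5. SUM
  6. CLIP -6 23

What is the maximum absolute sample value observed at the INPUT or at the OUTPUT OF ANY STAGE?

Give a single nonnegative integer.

Input: [-2, -5, 5, 1, 5] (max |s|=5)
Stage 1 (AMPLIFY 2): -2*2=-4, -5*2=-10, 5*2=10, 1*2=2, 5*2=10 -> [-4, -10, 10, 2, 10] (max |s|=10)
Stage 2 (CLIP -19 27): clip(-4,-19,27)=-4, clip(-10,-19,27)=-10, clip(10,-19,27)=10, clip(2,-19,27)=2, clip(10,-19,27)=10 -> [-4, -10, 10, 2, 10] (max |s|=10)
Stage 3 (ABS): |-4|=4, |-10|=10, |10|=10, |2|=2, |10|=10 -> [4, 10, 10, 2, 10] (max |s|=10)
Stage 4 (DELAY): [0, 4, 10, 10, 2] = [0, 4, 10, 10, 2] -> [0, 4, 10, 10, 2] (max |s|=10)
Stage 5 (SUM): sum[0..0]=0, sum[0..1]=4, sum[0..2]=14, sum[0..3]=24, sum[0..4]=26 -> [0, 4, 14, 24, 26] (max |s|=26)
Stage 6 (CLIP -6 23): clip(0,-6,23)=0, clip(4,-6,23)=4, clip(14,-6,23)=14, clip(24,-6,23)=23, clip(26,-6,23)=23 -> [0, 4, 14, 23, 23] (max |s|=23)
Overall max amplitude: 26

Answer: 26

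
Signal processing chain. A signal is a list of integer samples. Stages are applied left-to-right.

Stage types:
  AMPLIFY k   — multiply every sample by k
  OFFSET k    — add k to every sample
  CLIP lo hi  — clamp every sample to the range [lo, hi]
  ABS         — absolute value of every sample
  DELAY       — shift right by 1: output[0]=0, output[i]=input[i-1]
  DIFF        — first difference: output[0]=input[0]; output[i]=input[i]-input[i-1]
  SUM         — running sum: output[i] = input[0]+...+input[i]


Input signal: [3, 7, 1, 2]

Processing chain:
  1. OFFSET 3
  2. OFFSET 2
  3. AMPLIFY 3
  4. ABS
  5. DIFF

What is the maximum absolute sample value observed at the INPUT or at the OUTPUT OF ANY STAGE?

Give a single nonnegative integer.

Input: [3, 7, 1, 2] (max |s|=7)
Stage 1 (OFFSET 3): 3+3=6, 7+3=10, 1+3=4, 2+3=5 -> [6, 10, 4, 5] (max |s|=10)
Stage 2 (OFFSET 2): 6+2=8, 10+2=12, 4+2=6, 5+2=7 -> [8, 12, 6, 7] (max |s|=12)
Stage 3 (AMPLIFY 3): 8*3=24, 12*3=36, 6*3=18, 7*3=21 -> [24, 36, 18, 21] (max |s|=36)
Stage 4 (ABS): |24|=24, |36|=36, |18|=18, |21|=21 -> [24, 36, 18, 21] (max |s|=36)
Stage 5 (DIFF): s[0]=24, 36-24=12, 18-36=-18, 21-18=3 -> [24, 12, -18, 3] (max |s|=24)
Overall max amplitude: 36

Answer: 36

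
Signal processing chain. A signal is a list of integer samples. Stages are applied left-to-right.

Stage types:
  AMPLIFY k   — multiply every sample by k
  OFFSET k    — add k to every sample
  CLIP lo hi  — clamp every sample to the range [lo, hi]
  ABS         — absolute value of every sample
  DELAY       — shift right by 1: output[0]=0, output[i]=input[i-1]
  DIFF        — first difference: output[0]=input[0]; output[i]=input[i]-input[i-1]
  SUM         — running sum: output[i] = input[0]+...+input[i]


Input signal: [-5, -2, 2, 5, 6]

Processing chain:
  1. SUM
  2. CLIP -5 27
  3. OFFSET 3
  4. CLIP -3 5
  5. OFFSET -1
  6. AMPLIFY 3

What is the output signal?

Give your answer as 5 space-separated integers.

Answer: -9 -9 -9 6 12

Derivation:
Input: [-5, -2, 2, 5, 6]
Stage 1 (SUM): sum[0..0]=-5, sum[0..1]=-7, sum[0..2]=-5, sum[0..3]=0, sum[0..4]=6 -> [-5, -7, -5, 0, 6]
Stage 2 (CLIP -5 27): clip(-5,-5,27)=-5, clip(-7,-5,27)=-5, clip(-5,-5,27)=-5, clip(0,-5,27)=0, clip(6,-5,27)=6 -> [-5, -5, -5, 0, 6]
Stage 3 (OFFSET 3): -5+3=-2, -5+3=-2, -5+3=-2, 0+3=3, 6+3=9 -> [-2, -2, -2, 3, 9]
Stage 4 (CLIP -3 5): clip(-2,-3,5)=-2, clip(-2,-3,5)=-2, clip(-2,-3,5)=-2, clip(3,-3,5)=3, clip(9,-3,5)=5 -> [-2, -2, -2, 3, 5]
Stage 5 (OFFSET -1): -2+-1=-3, -2+-1=-3, -2+-1=-3, 3+-1=2, 5+-1=4 -> [-3, -3, -3, 2, 4]
Stage 6 (AMPLIFY 3): -3*3=-9, -3*3=-9, -3*3=-9, 2*3=6, 4*3=12 -> [-9, -9, -9, 6, 12]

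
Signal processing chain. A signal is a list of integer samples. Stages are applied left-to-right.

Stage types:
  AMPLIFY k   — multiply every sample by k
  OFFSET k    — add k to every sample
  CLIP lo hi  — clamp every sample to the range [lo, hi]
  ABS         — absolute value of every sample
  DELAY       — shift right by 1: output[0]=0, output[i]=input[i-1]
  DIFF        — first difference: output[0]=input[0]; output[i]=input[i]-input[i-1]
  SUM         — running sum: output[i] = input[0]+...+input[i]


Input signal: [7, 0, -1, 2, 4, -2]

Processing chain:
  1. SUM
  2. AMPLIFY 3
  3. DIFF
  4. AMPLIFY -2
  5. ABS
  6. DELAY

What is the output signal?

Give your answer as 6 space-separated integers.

Input: [7, 0, -1, 2, 4, -2]
Stage 1 (SUM): sum[0..0]=7, sum[0..1]=7, sum[0..2]=6, sum[0..3]=8, sum[0..4]=12, sum[0..5]=10 -> [7, 7, 6, 8, 12, 10]
Stage 2 (AMPLIFY 3): 7*3=21, 7*3=21, 6*3=18, 8*3=24, 12*3=36, 10*3=30 -> [21, 21, 18, 24, 36, 30]
Stage 3 (DIFF): s[0]=21, 21-21=0, 18-21=-3, 24-18=6, 36-24=12, 30-36=-6 -> [21, 0, -3, 6, 12, -6]
Stage 4 (AMPLIFY -2): 21*-2=-42, 0*-2=0, -3*-2=6, 6*-2=-12, 12*-2=-24, -6*-2=12 -> [-42, 0, 6, -12, -24, 12]
Stage 5 (ABS): |-42|=42, |0|=0, |6|=6, |-12|=12, |-24|=24, |12|=12 -> [42, 0, 6, 12, 24, 12]
Stage 6 (DELAY): [0, 42, 0, 6, 12, 24] = [0, 42, 0, 6, 12, 24] -> [0, 42, 0, 6, 12, 24]

Answer: 0 42 0 6 12 24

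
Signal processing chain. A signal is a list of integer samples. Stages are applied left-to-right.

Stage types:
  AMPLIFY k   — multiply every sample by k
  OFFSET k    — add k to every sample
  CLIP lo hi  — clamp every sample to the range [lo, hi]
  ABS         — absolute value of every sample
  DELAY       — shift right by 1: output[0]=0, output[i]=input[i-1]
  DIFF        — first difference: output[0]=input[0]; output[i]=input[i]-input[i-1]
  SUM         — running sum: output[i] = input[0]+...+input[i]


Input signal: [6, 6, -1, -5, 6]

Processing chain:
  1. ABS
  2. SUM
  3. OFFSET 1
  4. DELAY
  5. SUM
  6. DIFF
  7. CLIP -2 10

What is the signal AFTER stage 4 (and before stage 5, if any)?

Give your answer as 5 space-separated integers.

Input: [6, 6, -1, -5, 6]
Stage 1 (ABS): |6|=6, |6|=6, |-1|=1, |-5|=5, |6|=6 -> [6, 6, 1, 5, 6]
Stage 2 (SUM): sum[0..0]=6, sum[0..1]=12, sum[0..2]=13, sum[0..3]=18, sum[0..4]=24 -> [6, 12, 13, 18, 24]
Stage 3 (OFFSET 1): 6+1=7, 12+1=13, 13+1=14, 18+1=19, 24+1=25 -> [7, 13, 14, 19, 25]
Stage 4 (DELAY): [0, 7, 13, 14, 19] = [0, 7, 13, 14, 19] -> [0, 7, 13, 14, 19]

Answer: 0 7 13 14 19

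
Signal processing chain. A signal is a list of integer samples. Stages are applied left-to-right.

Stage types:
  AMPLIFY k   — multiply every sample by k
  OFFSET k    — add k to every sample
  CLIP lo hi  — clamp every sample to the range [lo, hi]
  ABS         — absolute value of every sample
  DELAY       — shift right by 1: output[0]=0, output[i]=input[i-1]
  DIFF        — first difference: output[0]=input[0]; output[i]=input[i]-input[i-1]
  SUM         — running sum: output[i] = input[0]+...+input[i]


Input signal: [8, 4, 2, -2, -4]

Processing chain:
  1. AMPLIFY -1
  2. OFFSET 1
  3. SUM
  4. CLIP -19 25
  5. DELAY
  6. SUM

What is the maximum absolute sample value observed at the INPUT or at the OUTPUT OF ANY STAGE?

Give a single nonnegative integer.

Input: [8, 4, 2, -2, -4] (max |s|=8)
Stage 1 (AMPLIFY -1): 8*-1=-8, 4*-1=-4, 2*-1=-2, -2*-1=2, -4*-1=4 -> [-8, -4, -2, 2, 4] (max |s|=8)
Stage 2 (OFFSET 1): -8+1=-7, -4+1=-3, -2+1=-1, 2+1=3, 4+1=5 -> [-7, -3, -1, 3, 5] (max |s|=7)
Stage 3 (SUM): sum[0..0]=-7, sum[0..1]=-10, sum[0..2]=-11, sum[0..3]=-8, sum[0..4]=-3 -> [-7, -10, -11, -8, -3] (max |s|=11)
Stage 4 (CLIP -19 25): clip(-7,-19,25)=-7, clip(-10,-19,25)=-10, clip(-11,-19,25)=-11, clip(-8,-19,25)=-8, clip(-3,-19,25)=-3 -> [-7, -10, -11, -8, -3] (max |s|=11)
Stage 5 (DELAY): [0, -7, -10, -11, -8] = [0, -7, -10, -11, -8] -> [0, -7, -10, -11, -8] (max |s|=11)
Stage 6 (SUM): sum[0..0]=0, sum[0..1]=-7, sum[0..2]=-17, sum[0..3]=-28, sum[0..4]=-36 -> [0, -7, -17, -28, -36] (max |s|=36)
Overall max amplitude: 36

Answer: 36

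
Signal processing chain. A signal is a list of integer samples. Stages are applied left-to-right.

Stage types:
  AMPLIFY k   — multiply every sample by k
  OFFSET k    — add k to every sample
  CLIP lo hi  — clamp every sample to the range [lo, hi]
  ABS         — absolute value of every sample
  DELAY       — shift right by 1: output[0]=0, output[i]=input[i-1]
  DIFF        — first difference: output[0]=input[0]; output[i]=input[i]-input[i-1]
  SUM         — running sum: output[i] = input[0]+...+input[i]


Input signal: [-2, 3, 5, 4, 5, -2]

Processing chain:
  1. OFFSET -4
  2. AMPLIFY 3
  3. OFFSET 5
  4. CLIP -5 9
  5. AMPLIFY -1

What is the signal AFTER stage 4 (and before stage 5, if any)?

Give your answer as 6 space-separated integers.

Input: [-2, 3, 5, 4, 5, -2]
Stage 1 (OFFSET -4): -2+-4=-6, 3+-4=-1, 5+-4=1, 4+-4=0, 5+-4=1, -2+-4=-6 -> [-6, -1, 1, 0, 1, -6]
Stage 2 (AMPLIFY 3): -6*3=-18, -1*3=-3, 1*3=3, 0*3=0, 1*3=3, -6*3=-18 -> [-18, -3, 3, 0, 3, -18]
Stage 3 (OFFSET 5): -18+5=-13, -3+5=2, 3+5=8, 0+5=5, 3+5=8, -18+5=-13 -> [-13, 2, 8, 5, 8, -13]
Stage 4 (CLIP -5 9): clip(-13,-5,9)=-5, clip(2,-5,9)=2, clip(8,-5,9)=8, clip(5,-5,9)=5, clip(8,-5,9)=8, clip(-13,-5,9)=-5 -> [-5, 2, 8, 5, 8, -5]

Answer: -5 2 8 5 8 -5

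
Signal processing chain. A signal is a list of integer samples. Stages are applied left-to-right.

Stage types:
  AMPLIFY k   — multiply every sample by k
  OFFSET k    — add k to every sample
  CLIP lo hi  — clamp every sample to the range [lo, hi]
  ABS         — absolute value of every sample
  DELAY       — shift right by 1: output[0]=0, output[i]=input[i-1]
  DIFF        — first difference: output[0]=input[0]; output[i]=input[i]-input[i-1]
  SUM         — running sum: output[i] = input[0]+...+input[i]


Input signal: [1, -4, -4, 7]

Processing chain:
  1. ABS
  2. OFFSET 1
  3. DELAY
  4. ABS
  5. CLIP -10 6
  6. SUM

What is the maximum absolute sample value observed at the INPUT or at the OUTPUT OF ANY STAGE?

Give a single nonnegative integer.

Answer: 12

Derivation:
Input: [1, -4, -4, 7] (max |s|=7)
Stage 1 (ABS): |1|=1, |-4|=4, |-4|=4, |7|=7 -> [1, 4, 4, 7] (max |s|=7)
Stage 2 (OFFSET 1): 1+1=2, 4+1=5, 4+1=5, 7+1=8 -> [2, 5, 5, 8] (max |s|=8)
Stage 3 (DELAY): [0, 2, 5, 5] = [0, 2, 5, 5] -> [0, 2, 5, 5] (max |s|=5)
Stage 4 (ABS): |0|=0, |2|=2, |5|=5, |5|=5 -> [0, 2, 5, 5] (max |s|=5)
Stage 5 (CLIP -10 6): clip(0,-10,6)=0, clip(2,-10,6)=2, clip(5,-10,6)=5, clip(5,-10,6)=5 -> [0, 2, 5, 5] (max |s|=5)
Stage 6 (SUM): sum[0..0]=0, sum[0..1]=2, sum[0..2]=7, sum[0..3]=12 -> [0, 2, 7, 12] (max |s|=12)
Overall max amplitude: 12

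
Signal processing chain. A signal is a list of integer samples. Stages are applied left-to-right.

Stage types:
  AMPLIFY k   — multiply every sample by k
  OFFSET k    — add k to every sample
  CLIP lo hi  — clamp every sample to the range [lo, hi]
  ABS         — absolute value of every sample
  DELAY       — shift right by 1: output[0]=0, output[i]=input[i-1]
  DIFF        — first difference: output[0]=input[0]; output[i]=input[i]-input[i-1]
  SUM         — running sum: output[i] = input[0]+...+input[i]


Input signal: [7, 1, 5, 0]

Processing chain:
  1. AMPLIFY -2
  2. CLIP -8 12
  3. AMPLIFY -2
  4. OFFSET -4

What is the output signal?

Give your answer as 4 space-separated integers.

Answer: 12 0 12 -4

Derivation:
Input: [7, 1, 5, 0]
Stage 1 (AMPLIFY -2): 7*-2=-14, 1*-2=-2, 5*-2=-10, 0*-2=0 -> [-14, -2, -10, 0]
Stage 2 (CLIP -8 12): clip(-14,-8,12)=-8, clip(-2,-8,12)=-2, clip(-10,-8,12)=-8, clip(0,-8,12)=0 -> [-8, -2, -8, 0]
Stage 3 (AMPLIFY -2): -8*-2=16, -2*-2=4, -8*-2=16, 0*-2=0 -> [16, 4, 16, 0]
Stage 4 (OFFSET -4): 16+-4=12, 4+-4=0, 16+-4=12, 0+-4=-4 -> [12, 0, 12, -4]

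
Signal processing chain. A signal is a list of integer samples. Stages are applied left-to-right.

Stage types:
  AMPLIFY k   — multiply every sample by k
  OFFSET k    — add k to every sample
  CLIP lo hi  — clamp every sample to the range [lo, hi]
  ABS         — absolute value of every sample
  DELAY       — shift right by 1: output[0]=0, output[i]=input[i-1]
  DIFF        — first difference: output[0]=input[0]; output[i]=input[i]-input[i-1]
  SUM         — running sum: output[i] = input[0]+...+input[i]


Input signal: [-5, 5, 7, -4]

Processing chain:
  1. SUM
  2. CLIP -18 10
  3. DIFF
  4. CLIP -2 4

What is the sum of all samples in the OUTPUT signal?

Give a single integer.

Answer: 4

Derivation:
Input: [-5, 5, 7, -4]
Stage 1 (SUM): sum[0..0]=-5, sum[0..1]=0, sum[0..2]=7, sum[0..3]=3 -> [-5, 0, 7, 3]
Stage 2 (CLIP -18 10): clip(-5,-18,10)=-5, clip(0,-18,10)=0, clip(7,-18,10)=7, clip(3,-18,10)=3 -> [-5, 0, 7, 3]
Stage 3 (DIFF): s[0]=-5, 0--5=5, 7-0=7, 3-7=-4 -> [-5, 5, 7, -4]
Stage 4 (CLIP -2 4): clip(-5,-2,4)=-2, clip(5,-2,4)=4, clip(7,-2,4)=4, clip(-4,-2,4)=-2 -> [-2, 4, 4, -2]
Output sum: 4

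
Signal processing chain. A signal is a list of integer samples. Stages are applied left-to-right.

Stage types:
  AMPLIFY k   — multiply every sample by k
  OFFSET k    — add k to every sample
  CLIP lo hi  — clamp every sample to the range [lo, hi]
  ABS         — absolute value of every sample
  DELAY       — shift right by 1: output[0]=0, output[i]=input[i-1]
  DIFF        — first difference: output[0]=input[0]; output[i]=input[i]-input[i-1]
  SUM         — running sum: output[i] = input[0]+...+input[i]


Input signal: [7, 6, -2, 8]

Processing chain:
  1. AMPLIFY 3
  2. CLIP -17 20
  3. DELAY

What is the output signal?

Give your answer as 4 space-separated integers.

Input: [7, 6, -2, 8]
Stage 1 (AMPLIFY 3): 7*3=21, 6*3=18, -2*3=-6, 8*3=24 -> [21, 18, -6, 24]
Stage 2 (CLIP -17 20): clip(21,-17,20)=20, clip(18,-17,20)=18, clip(-6,-17,20)=-6, clip(24,-17,20)=20 -> [20, 18, -6, 20]
Stage 3 (DELAY): [0, 20, 18, -6] = [0, 20, 18, -6] -> [0, 20, 18, -6]

Answer: 0 20 18 -6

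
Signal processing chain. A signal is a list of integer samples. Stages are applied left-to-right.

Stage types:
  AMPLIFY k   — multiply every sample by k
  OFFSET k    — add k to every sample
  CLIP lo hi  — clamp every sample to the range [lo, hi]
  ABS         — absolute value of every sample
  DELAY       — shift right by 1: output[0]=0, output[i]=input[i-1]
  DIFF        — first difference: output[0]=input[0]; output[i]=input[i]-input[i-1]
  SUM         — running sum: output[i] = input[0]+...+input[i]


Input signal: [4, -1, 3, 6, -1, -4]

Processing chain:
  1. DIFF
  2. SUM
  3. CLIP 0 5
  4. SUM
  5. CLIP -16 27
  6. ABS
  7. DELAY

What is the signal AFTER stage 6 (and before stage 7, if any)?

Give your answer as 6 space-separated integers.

Input: [4, -1, 3, 6, -1, -4]
Stage 1 (DIFF): s[0]=4, -1-4=-5, 3--1=4, 6-3=3, -1-6=-7, -4--1=-3 -> [4, -5, 4, 3, -7, -3]
Stage 2 (SUM): sum[0..0]=4, sum[0..1]=-1, sum[0..2]=3, sum[0..3]=6, sum[0..4]=-1, sum[0..5]=-4 -> [4, -1, 3, 6, -1, -4]
Stage 3 (CLIP 0 5): clip(4,0,5)=4, clip(-1,0,5)=0, clip(3,0,5)=3, clip(6,0,5)=5, clip(-1,0,5)=0, clip(-4,0,5)=0 -> [4, 0, 3, 5, 0, 0]
Stage 4 (SUM): sum[0..0]=4, sum[0..1]=4, sum[0..2]=7, sum[0..3]=12, sum[0..4]=12, sum[0..5]=12 -> [4, 4, 7, 12, 12, 12]
Stage 5 (CLIP -16 27): clip(4,-16,27)=4, clip(4,-16,27)=4, clip(7,-16,27)=7, clip(12,-16,27)=12, clip(12,-16,27)=12, clip(12,-16,27)=12 -> [4, 4, 7, 12, 12, 12]
Stage 6 (ABS): |4|=4, |4|=4, |7|=7, |12|=12, |12|=12, |12|=12 -> [4, 4, 7, 12, 12, 12]

Answer: 4 4 7 12 12 12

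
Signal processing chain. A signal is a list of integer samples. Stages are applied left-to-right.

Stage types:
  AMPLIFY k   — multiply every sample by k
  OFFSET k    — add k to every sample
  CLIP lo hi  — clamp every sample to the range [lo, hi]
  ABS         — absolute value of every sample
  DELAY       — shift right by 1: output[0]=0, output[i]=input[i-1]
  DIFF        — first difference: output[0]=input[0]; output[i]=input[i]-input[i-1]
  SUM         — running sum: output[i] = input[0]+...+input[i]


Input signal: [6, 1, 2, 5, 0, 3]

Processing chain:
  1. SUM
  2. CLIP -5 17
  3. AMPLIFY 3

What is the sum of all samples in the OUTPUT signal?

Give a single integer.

Input: [6, 1, 2, 5, 0, 3]
Stage 1 (SUM): sum[0..0]=6, sum[0..1]=7, sum[0..2]=9, sum[0..3]=14, sum[0..4]=14, sum[0..5]=17 -> [6, 7, 9, 14, 14, 17]
Stage 2 (CLIP -5 17): clip(6,-5,17)=6, clip(7,-5,17)=7, clip(9,-5,17)=9, clip(14,-5,17)=14, clip(14,-5,17)=14, clip(17,-5,17)=17 -> [6, 7, 9, 14, 14, 17]
Stage 3 (AMPLIFY 3): 6*3=18, 7*3=21, 9*3=27, 14*3=42, 14*3=42, 17*3=51 -> [18, 21, 27, 42, 42, 51]
Output sum: 201

Answer: 201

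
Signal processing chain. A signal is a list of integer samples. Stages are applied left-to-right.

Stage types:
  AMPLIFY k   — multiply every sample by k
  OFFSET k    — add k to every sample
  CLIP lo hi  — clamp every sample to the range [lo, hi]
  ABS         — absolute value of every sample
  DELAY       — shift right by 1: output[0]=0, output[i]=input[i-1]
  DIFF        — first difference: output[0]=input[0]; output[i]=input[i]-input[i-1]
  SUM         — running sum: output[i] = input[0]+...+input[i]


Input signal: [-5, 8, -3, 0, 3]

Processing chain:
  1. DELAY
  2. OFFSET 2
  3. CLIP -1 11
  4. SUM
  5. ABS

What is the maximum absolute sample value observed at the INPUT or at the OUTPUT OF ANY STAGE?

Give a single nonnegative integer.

Answer: 12

Derivation:
Input: [-5, 8, -3, 0, 3] (max |s|=8)
Stage 1 (DELAY): [0, -5, 8, -3, 0] = [0, -5, 8, -3, 0] -> [0, -5, 8, -3, 0] (max |s|=8)
Stage 2 (OFFSET 2): 0+2=2, -5+2=-3, 8+2=10, -3+2=-1, 0+2=2 -> [2, -3, 10, -1, 2] (max |s|=10)
Stage 3 (CLIP -1 11): clip(2,-1,11)=2, clip(-3,-1,11)=-1, clip(10,-1,11)=10, clip(-1,-1,11)=-1, clip(2,-1,11)=2 -> [2, -1, 10, -1, 2] (max |s|=10)
Stage 4 (SUM): sum[0..0]=2, sum[0..1]=1, sum[0..2]=11, sum[0..3]=10, sum[0..4]=12 -> [2, 1, 11, 10, 12] (max |s|=12)
Stage 5 (ABS): |2|=2, |1|=1, |11|=11, |10|=10, |12|=12 -> [2, 1, 11, 10, 12] (max |s|=12)
Overall max amplitude: 12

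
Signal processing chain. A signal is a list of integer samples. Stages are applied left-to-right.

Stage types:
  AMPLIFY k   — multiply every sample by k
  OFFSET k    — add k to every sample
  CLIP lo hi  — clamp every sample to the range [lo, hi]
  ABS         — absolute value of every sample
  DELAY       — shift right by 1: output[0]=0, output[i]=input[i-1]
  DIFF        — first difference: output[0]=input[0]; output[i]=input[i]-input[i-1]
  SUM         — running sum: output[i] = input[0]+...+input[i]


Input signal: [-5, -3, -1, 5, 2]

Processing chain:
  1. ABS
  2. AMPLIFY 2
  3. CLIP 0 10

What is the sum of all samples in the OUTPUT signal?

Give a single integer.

Input: [-5, -3, -1, 5, 2]
Stage 1 (ABS): |-5|=5, |-3|=3, |-1|=1, |5|=5, |2|=2 -> [5, 3, 1, 5, 2]
Stage 2 (AMPLIFY 2): 5*2=10, 3*2=6, 1*2=2, 5*2=10, 2*2=4 -> [10, 6, 2, 10, 4]
Stage 3 (CLIP 0 10): clip(10,0,10)=10, clip(6,0,10)=6, clip(2,0,10)=2, clip(10,0,10)=10, clip(4,0,10)=4 -> [10, 6, 2, 10, 4]
Output sum: 32

Answer: 32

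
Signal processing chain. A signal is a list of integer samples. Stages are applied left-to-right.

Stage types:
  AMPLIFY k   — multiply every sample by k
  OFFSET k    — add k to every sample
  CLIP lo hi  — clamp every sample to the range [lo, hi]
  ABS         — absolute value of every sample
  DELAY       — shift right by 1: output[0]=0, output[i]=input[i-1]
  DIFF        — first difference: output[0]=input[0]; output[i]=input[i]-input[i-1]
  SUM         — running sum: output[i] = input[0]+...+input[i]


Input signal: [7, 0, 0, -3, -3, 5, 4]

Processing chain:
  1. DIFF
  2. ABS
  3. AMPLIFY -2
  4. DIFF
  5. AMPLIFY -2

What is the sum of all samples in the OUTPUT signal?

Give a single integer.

Answer: 4

Derivation:
Input: [7, 0, 0, -3, -3, 5, 4]
Stage 1 (DIFF): s[0]=7, 0-7=-7, 0-0=0, -3-0=-3, -3--3=0, 5--3=8, 4-5=-1 -> [7, -7, 0, -3, 0, 8, -1]
Stage 2 (ABS): |7|=7, |-7|=7, |0|=0, |-3|=3, |0|=0, |8|=8, |-1|=1 -> [7, 7, 0, 3, 0, 8, 1]
Stage 3 (AMPLIFY -2): 7*-2=-14, 7*-2=-14, 0*-2=0, 3*-2=-6, 0*-2=0, 8*-2=-16, 1*-2=-2 -> [-14, -14, 0, -6, 0, -16, -2]
Stage 4 (DIFF): s[0]=-14, -14--14=0, 0--14=14, -6-0=-6, 0--6=6, -16-0=-16, -2--16=14 -> [-14, 0, 14, -6, 6, -16, 14]
Stage 5 (AMPLIFY -2): -14*-2=28, 0*-2=0, 14*-2=-28, -6*-2=12, 6*-2=-12, -16*-2=32, 14*-2=-28 -> [28, 0, -28, 12, -12, 32, -28]
Output sum: 4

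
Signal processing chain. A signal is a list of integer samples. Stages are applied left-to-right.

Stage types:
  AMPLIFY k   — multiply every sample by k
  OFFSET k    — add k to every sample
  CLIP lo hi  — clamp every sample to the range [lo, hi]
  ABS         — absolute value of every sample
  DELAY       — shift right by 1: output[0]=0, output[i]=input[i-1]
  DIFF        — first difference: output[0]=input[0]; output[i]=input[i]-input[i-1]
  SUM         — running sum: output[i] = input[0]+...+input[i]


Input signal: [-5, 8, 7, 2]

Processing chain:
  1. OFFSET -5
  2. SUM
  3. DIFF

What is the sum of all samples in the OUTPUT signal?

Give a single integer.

Input: [-5, 8, 7, 2]
Stage 1 (OFFSET -5): -5+-5=-10, 8+-5=3, 7+-5=2, 2+-5=-3 -> [-10, 3, 2, -3]
Stage 2 (SUM): sum[0..0]=-10, sum[0..1]=-7, sum[0..2]=-5, sum[0..3]=-8 -> [-10, -7, -5, -8]
Stage 3 (DIFF): s[0]=-10, -7--10=3, -5--7=2, -8--5=-3 -> [-10, 3, 2, -3]
Output sum: -8

Answer: -8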